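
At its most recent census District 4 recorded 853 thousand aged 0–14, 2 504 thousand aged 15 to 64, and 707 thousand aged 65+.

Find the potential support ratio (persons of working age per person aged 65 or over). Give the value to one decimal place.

Potential support ratio = 2 504 / 707 = 3.5

Potential support ratio: 3.5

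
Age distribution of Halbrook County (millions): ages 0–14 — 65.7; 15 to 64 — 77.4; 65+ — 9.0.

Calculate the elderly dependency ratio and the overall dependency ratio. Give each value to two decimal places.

Old-age dependency ratio = 9.0 / 77.4 × 100 = 11.63
Total dependency ratio = (65.7 + 9.0) / 77.4 × 100 = 74.7 / 77.4 × 100 = 96.51

Old-age dependency ratio: 11.63
Total dependency ratio: 96.51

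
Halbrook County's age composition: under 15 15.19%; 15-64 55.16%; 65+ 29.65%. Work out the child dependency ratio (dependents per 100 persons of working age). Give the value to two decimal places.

Youth dependency ratio = 15.19 / 55.16 × 100 = 27.54

Youth dependency ratio: 27.54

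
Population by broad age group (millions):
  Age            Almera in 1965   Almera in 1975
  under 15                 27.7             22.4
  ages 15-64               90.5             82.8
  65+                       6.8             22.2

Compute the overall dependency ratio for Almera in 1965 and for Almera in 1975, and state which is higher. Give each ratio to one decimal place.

Almera in 1965: (27.7 + 6.8) / 90.5 × 100 = 34.5 / 90.5 × 100 = 38.1
Almera in 1975: (22.4 + 22.2) / 82.8 × 100 = 44.6 / 82.8 × 100 = 53.9

Almera in 1965: 38.1
Almera in 1975: 53.9
Higher: Almera in 1975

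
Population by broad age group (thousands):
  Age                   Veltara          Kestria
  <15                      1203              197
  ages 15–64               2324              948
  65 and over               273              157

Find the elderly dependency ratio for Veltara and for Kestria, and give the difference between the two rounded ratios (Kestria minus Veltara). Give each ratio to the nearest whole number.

Veltara: 12
Kestria: 17
Difference: +5

Veltara: 273 / 2324 × 100 = 12
Kestria: 157 / 948 × 100 = 17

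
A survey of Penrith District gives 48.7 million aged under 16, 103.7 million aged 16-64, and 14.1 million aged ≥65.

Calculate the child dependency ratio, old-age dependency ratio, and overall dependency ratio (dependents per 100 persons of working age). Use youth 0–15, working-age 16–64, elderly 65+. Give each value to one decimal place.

Youth dependency ratio: 47.0
Old-age dependency ratio: 13.6
Total dependency ratio: 60.6

Youth dependency ratio = 48.7 / 103.7 × 100 = 47.0
Old-age dependency ratio = 14.1 / 103.7 × 100 = 13.6
Total dependency ratio = (48.7 + 14.1) / 103.7 × 100 = 62.8 / 103.7 × 100 = 60.6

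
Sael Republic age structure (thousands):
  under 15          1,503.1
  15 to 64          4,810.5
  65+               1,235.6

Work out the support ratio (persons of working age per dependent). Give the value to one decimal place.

Support ratio = 4,810.5 / (1,503.1 + 1,235.6) = 4,810.5 / 2,738.7 = 1.8

Support ratio: 1.8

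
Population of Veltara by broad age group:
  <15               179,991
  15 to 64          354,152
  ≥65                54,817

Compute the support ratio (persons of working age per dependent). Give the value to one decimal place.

Support ratio = 354,152 / (179,991 + 54,817) = 354,152 / 234,808 = 1.5

Support ratio: 1.5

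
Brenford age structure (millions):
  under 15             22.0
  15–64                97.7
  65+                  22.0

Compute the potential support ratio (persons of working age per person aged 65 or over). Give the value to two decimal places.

Potential support ratio: 4.44

Potential support ratio = 97.7 / 22.0 = 4.44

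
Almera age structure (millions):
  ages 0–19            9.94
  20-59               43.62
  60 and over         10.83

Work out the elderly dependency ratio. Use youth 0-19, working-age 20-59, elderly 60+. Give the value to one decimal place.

Old-age dependency ratio = 10.83 / 43.62 × 100 = 24.8

Old-age dependency ratio: 24.8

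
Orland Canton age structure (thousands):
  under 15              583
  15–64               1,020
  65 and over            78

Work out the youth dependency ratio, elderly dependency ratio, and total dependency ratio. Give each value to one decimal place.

Youth dependency ratio: 57.2
Old-age dependency ratio: 7.6
Total dependency ratio: 64.8

Youth dependency ratio = 583 / 1,020 × 100 = 57.2
Old-age dependency ratio = 78 / 1,020 × 100 = 7.6
Total dependency ratio = (583 + 78) / 1,020 × 100 = 661 / 1,020 × 100 = 64.8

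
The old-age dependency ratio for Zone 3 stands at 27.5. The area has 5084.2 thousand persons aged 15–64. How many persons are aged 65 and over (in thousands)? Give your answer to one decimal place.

Aged 65 and over: 1398.2

Old-age dependency ratio = elderly / working-age × 100
27.5 = E / 5084.2 × 100
⇒ 1398.2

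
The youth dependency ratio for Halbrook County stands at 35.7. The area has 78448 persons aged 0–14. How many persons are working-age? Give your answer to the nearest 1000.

Youth dependency ratio = youth / working-age × 100
35.7 = 78448 / W × 100
⇒ 220000

Working-age: 220000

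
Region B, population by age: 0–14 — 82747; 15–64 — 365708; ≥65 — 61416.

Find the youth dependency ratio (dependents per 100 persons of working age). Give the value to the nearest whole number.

Youth dependency ratio: 23

Youth dependency ratio = 82747 / 365708 × 100 = 23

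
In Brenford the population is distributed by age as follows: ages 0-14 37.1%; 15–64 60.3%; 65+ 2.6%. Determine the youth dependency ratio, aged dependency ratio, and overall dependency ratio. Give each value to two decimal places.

Youth dependency ratio = 37.1 / 60.3 × 100 = 61.53
Old-age dependency ratio = 2.6 / 60.3 × 100 = 4.31
Total dependency ratio = (37.1 + 2.6) / 60.3 × 100 = 39.7 / 60.3 × 100 = 65.84

Youth dependency ratio: 61.53
Old-age dependency ratio: 4.31
Total dependency ratio: 65.84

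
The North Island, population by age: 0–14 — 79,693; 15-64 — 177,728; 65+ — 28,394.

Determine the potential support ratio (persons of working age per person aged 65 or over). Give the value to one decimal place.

Potential support ratio: 6.3

Potential support ratio = 177,728 / 28,394 = 6.3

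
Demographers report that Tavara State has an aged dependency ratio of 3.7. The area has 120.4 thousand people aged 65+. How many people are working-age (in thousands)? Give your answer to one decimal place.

Old-age dependency ratio = elderly / working-age × 100
3.7 = 120.4 / W × 100
⇒ 3254.1

Working-age: 3254.1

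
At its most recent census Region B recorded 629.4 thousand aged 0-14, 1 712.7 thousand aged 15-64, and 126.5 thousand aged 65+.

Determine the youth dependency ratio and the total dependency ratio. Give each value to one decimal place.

Youth dependency ratio = 629.4 / 1 712.7 × 100 = 36.7
Total dependency ratio = (629.4 + 126.5) / 1 712.7 × 100 = 755.9 / 1 712.7 × 100 = 44.1

Youth dependency ratio: 36.7
Total dependency ratio: 44.1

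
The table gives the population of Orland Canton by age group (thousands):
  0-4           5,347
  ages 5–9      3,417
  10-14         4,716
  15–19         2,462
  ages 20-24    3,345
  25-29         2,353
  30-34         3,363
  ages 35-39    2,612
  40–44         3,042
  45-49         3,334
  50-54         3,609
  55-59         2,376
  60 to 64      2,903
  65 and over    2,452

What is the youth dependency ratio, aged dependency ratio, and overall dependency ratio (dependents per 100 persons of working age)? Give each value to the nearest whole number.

0–14: 5,347 + 3,417 + 4,716 = 13,480
15–64: 2,462 + 3,345 + 2,353 + 3,363 + 2,612 + 3,042 + 3,334 + 3,609 + 2,376 + 2,903 = 29,399
65+: 2,452
Youth dependency ratio = 13,480 / 29,399 × 100 = 46
Old-age dependency ratio = 2,452 / 29,399 × 100 = 8
Total dependency ratio = (13,480 + 2,452) / 29,399 × 100 = 15,932 / 29,399 × 100 = 54

Youth dependency ratio: 46
Old-age dependency ratio: 8
Total dependency ratio: 54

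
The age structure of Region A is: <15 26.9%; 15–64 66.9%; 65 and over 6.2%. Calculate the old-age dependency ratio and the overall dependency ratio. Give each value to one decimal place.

Old-age dependency ratio = 6.2 / 66.9 × 100 = 9.3
Total dependency ratio = (26.9 + 6.2) / 66.9 × 100 = 33.1 / 66.9 × 100 = 49.5

Old-age dependency ratio: 9.3
Total dependency ratio: 49.5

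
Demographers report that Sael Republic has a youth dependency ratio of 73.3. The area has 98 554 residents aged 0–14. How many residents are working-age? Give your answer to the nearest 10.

Youth dependency ratio = youth / working-age × 100
73.3 = 98 554 / W × 100
⇒ 134 450

Working-age: 134 450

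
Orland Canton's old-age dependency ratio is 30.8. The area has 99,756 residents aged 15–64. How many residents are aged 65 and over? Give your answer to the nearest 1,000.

Aged 65 and over: 31,000

Old-age dependency ratio = elderly / working-age × 100
30.8 = E / 99,756 × 100
⇒ 31,000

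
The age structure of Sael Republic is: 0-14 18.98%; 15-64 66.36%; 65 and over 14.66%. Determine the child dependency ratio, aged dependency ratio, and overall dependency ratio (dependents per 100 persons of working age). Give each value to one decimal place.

Youth dependency ratio: 28.6
Old-age dependency ratio: 22.1
Total dependency ratio: 50.7

Youth dependency ratio = 18.98 / 66.36 × 100 = 28.6
Old-age dependency ratio = 14.66 / 66.36 × 100 = 22.1
Total dependency ratio = (18.98 + 14.66) / 66.36 × 100 = 33.64 / 66.36 × 100 = 50.7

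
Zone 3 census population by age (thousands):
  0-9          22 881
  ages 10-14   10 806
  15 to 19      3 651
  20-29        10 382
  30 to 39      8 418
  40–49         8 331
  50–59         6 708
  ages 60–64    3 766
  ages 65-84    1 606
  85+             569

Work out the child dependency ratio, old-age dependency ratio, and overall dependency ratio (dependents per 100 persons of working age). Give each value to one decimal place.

0–14: 22 881 + 10 806 = 33 687
15–64: 3 651 + 10 382 + 8 418 + 8 331 + 6 708 + 3 766 = 41 256
65+: 1 606 + 569 = 2 175
Youth dependency ratio = 33 687 / 41 256 × 100 = 81.7
Old-age dependency ratio = 2 175 / 41 256 × 100 = 5.3
Total dependency ratio = (33 687 + 2 175) / 41 256 × 100 = 35 862 / 41 256 × 100 = 86.9

Youth dependency ratio: 81.7
Old-age dependency ratio: 5.3
Total dependency ratio: 86.9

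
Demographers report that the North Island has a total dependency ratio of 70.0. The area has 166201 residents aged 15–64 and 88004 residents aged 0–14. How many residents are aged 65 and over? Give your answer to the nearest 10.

Aged 65 and over: 28340

Total dependency ratio = (youth + elderly) / working-age × 100
70.0 = (88004 + E) / 166201 × 100
⇒ 28340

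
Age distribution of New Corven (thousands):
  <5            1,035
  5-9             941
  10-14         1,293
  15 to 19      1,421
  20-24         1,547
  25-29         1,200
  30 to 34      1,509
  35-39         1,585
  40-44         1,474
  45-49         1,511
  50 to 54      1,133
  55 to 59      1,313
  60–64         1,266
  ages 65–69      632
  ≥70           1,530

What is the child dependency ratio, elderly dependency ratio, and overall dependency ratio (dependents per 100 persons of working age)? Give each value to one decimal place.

0–14: 1,035 + 941 + 1,293 = 3,269
15–64: 1,421 + 1,547 + 1,200 + 1,509 + 1,585 + 1,474 + 1,511 + 1,133 + 1,313 + 1,266 = 13,959
65+: 632 + 1,530 = 2,162
Youth dependency ratio = 3,269 / 13,959 × 100 = 23.4
Old-age dependency ratio = 2,162 / 13,959 × 100 = 15.5
Total dependency ratio = (3,269 + 2,162) / 13,959 × 100 = 5,431 / 13,959 × 100 = 38.9

Youth dependency ratio: 23.4
Old-age dependency ratio: 15.5
Total dependency ratio: 38.9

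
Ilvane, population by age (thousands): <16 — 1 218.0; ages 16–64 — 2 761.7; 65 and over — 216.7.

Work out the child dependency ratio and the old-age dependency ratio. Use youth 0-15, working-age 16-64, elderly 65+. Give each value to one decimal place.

Youth dependency ratio: 44.1
Old-age dependency ratio: 7.8

Youth dependency ratio = 1 218.0 / 2 761.7 × 100 = 44.1
Old-age dependency ratio = 216.7 / 2 761.7 × 100 = 7.8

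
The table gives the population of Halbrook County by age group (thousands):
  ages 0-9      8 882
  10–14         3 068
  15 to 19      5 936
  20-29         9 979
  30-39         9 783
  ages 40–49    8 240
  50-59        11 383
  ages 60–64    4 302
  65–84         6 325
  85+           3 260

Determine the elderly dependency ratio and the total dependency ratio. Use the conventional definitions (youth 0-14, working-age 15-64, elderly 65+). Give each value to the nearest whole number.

0–14: 8 882 + 3 068 = 11 950
15–64: 5 936 + 9 979 + 9 783 + 8 240 + 11 383 + 4 302 = 49 623
65+: 6 325 + 3 260 = 9 585
Old-age dependency ratio = 9 585 / 49 623 × 100 = 19
Total dependency ratio = (11 950 + 9 585) / 49 623 × 100 = 21 535 / 49 623 × 100 = 43

Old-age dependency ratio: 19
Total dependency ratio: 43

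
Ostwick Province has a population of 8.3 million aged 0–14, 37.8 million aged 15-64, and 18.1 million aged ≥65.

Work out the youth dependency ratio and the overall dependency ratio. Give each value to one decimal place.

Youth dependency ratio = 8.3 / 37.8 × 100 = 22.0
Total dependency ratio = (8.3 + 18.1) / 37.8 × 100 = 26.4 / 37.8 × 100 = 69.8

Youth dependency ratio: 22.0
Total dependency ratio: 69.8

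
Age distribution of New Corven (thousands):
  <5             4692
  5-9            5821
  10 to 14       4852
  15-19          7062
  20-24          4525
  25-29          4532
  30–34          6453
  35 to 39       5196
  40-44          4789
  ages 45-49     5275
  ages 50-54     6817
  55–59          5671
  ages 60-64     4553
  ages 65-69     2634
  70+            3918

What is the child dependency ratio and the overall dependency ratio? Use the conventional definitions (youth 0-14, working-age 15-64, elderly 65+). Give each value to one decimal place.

0–14: 4692 + 5821 + 4852 = 15365
15–64: 7062 + 4525 + 4532 + 6453 + 5196 + 4789 + 5275 + 6817 + 5671 + 4553 = 54873
65+: 2634 + 3918 = 6552
Youth dependency ratio = 15365 / 54873 × 100 = 28.0
Total dependency ratio = (15365 + 6552) / 54873 × 100 = 21917 / 54873 × 100 = 39.9

Youth dependency ratio: 28.0
Total dependency ratio: 39.9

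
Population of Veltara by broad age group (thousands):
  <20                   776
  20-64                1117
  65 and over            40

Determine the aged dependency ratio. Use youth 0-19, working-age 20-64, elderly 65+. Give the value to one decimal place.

Old-age dependency ratio: 3.6

Old-age dependency ratio = 40 / 1117 × 100 = 3.6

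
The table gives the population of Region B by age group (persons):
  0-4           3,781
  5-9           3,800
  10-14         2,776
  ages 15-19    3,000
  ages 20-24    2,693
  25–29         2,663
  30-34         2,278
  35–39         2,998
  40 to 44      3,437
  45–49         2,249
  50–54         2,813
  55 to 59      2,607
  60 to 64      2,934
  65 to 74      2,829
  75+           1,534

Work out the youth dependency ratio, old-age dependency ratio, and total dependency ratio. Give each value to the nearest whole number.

0–14: 3,781 + 3,800 + 2,776 = 10,357
15–64: 3,000 + 2,693 + 2,663 + 2,278 + 2,998 + 3,437 + 2,249 + 2,813 + 2,607 + 2,934 = 27,672
65+: 2,829 + 1,534 = 4,363
Youth dependency ratio = 10,357 / 27,672 × 100 = 37
Old-age dependency ratio = 4,363 / 27,672 × 100 = 16
Total dependency ratio = (10,357 + 4,363) / 27,672 × 100 = 14,720 / 27,672 × 100 = 53

Youth dependency ratio: 37
Old-age dependency ratio: 16
Total dependency ratio: 53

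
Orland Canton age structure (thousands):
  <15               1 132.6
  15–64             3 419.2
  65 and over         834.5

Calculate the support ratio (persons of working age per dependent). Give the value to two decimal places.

Support ratio = 3 419.2 / (1 132.6 + 834.5) = 3 419.2 / 1 967.1 = 1.74

Support ratio: 1.74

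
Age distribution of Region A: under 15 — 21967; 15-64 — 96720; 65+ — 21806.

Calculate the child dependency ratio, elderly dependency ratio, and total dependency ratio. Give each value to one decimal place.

Youth dependency ratio = 21967 / 96720 × 100 = 22.7
Old-age dependency ratio = 21806 / 96720 × 100 = 22.5
Total dependency ratio = (21967 + 21806) / 96720 × 100 = 43773 / 96720 × 100 = 45.3

Youth dependency ratio: 22.7
Old-age dependency ratio: 22.5
Total dependency ratio: 45.3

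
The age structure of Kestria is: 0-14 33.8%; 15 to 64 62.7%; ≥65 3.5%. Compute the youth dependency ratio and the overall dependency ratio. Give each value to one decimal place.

Youth dependency ratio = 33.8 / 62.7 × 100 = 53.9
Total dependency ratio = (33.8 + 3.5) / 62.7 × 100 = 37.3 / 62.7 × 100 = 59.5

Youth dependency ratio: 53.9
Total dependency ratio: 59.5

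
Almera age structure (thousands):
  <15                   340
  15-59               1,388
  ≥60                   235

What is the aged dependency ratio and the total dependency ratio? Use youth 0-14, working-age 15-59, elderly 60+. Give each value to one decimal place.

Old-age dependency ratio = 235 / 1,388 × 100 = 16.9
Total dependency ratio = (340 + 235) / 1,388 × 100 = 575 / 1,388 × 100 = 41.4

Old-age dependency ratio: 16.9
Total dependency ratio: 41.4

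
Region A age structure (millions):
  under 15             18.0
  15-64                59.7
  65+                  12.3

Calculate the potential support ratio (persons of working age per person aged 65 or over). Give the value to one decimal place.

Potential support ratio = 59.7 / 12.3 = 4.9

Potential support ratio: 4.9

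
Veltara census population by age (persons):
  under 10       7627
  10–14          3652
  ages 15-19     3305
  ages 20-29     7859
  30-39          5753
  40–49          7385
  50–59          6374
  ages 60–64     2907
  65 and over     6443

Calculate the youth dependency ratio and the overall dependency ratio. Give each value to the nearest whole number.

Youth dependency ratio: 34
Total dependency ratio: 53

0–14: 7627 + 3652 = 11279
15–64: 3305 + 7859 + 5753 + 7385 + 6374 + 2907 = 33583
65+: 6443
Youth dependency ratio = 11279 / 33583 × 100 = 34
Total dependency ratio = (11279 + 6443) / 33583 × 100 = 17722 / 33583 × 100 = 53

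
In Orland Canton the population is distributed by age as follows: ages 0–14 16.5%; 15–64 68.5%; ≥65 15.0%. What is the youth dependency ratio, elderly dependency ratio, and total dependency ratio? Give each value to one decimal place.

Youth dependency ratio: 24.1
Old-age dependency ratio: 21.9
Total dependency ratio: 46.0

Youth dependency ratio = 16.5 / 68.5 × 100 = 24.1
Old-age dependency ratio = 15.0 / 68.5 × 100 = 21.9
Total dependency ratio = (16.5 + 15.0) / 68.5 × 100 = 31.5 / 68.5 × 100 = 46.0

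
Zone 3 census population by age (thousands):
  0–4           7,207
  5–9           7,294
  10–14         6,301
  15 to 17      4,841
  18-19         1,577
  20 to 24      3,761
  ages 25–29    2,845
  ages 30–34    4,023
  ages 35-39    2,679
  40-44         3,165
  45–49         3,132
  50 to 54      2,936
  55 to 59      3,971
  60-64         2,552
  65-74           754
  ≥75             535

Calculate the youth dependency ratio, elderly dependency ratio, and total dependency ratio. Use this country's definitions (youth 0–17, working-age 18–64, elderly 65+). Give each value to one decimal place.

Youth dependency ratio: 83.7
Old-age dependency ratio: 4.2
Total dependency ratio: 87.9

0–17: 7,207 + 7,294 + 6,301 + 4,841 = 25,643
18–64: 1,577 + 3,761 + 2,845 + 4,023 + 2,679 + 3,165 + 3,132 + 2,936 + 3,971 + 2,552 = 30,641
65+: 754 + 535 = 1,289
Youth dependency ratio = 25,643 / 30,641 × 100 = 83.7
Old-age dependency ratio = 1,289 / 30,641 × 100 = 4.2
Total dependency ratio = (25,643 + 1,289) / 30,641 × 100 = 26,932 / 30,641 × 100 = 87.9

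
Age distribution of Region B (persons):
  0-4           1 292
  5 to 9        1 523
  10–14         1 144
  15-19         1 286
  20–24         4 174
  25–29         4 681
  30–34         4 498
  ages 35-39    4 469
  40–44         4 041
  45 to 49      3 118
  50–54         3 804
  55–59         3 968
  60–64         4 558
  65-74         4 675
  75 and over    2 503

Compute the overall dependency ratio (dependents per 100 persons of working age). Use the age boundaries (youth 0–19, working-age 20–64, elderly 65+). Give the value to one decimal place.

0–19: 1 292 + 1 523 + 1 144 + 1 286 = 5 245
20–64: 4 174 + 4 681 + 4 498 + 4 469 + 4 041 + 3 118 + 3 804 + 3 968 + 4 558 = 37 311
65+: 4 675 + 2 503 = 7 178
Total dependency ratio = (5 245 + 7 178) / 37 311 × 100 = 12 423 / 37 311 × 100 = 33.3

Total dependency ratio: 33.3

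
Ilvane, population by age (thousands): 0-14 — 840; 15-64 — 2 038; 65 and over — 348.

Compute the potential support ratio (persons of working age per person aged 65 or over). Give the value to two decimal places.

Potential support ratio = 2 038 / 348 = 5.86

Potential support ratio: 5.86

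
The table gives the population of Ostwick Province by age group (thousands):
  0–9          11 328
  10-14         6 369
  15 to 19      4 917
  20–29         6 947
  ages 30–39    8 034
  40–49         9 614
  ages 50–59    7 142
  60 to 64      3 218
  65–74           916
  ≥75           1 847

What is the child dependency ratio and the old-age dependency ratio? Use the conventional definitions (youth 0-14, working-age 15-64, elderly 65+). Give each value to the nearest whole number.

0–14: 11 328 + 6 369 = 17 697
15–64: 4 917 + 6 947 + 8 034 + 9 614 + 7 142 + 3 218 = 39 872
65+: 916 + 1 847 = 2 763
Youth dependency ratio = 17 697 / 39 872 × 100 = 44
Old-age dependency ratio = 2 763 / 39 872 × 100 = 7

Youth dependency ratio: 44
Old-age dependency ratio: 7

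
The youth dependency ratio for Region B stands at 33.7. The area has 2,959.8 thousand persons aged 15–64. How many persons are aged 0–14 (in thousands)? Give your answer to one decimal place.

Aged 0–14: 997.5

Youth dependency ratio = youth / working-age × 100
33.7 = Y / 2,959.8 × 100
⇒ 997.5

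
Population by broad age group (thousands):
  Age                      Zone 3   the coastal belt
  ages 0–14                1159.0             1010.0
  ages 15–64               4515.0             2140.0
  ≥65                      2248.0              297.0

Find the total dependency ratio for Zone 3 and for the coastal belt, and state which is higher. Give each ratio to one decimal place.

Zone 3: 75.5
the coastal belt: 61.1
Higher: Zone 3

Zone 3: (1159.0 + 2248.0) / 4515.0 × 100 = 3407.0 / 4515.0 × 100 = 75.5
the coastal belt: (1010.0 + 297.0) / 2140.0 × 100 = 1307.0 / 2140.0 × 100 = 61.1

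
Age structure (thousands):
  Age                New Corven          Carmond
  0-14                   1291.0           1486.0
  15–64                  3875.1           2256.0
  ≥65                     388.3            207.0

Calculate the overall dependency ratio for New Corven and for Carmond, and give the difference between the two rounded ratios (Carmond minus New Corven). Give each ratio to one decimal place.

New Corven: (1291.0 + 388.3) / 3875.1 × 100 = 1679.3 / 3875.1 × 100 = 43.3
Carmond: (1486.0 + 207.0) / 2256.0 × 100 = 1693.0 / 2256.0 × 100 = 75.0

New Corven: 43.3
Carmond: 75.0
Difference: +31.7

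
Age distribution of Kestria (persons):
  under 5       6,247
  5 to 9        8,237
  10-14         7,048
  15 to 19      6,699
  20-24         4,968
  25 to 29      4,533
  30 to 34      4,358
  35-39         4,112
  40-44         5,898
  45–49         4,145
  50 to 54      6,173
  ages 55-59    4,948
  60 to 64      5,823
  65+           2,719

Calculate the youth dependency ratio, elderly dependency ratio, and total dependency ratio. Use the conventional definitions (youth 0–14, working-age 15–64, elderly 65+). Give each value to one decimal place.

0–14: 6,247 + 8,237 + 7,048 = 21,532
15–64: 6,699 + 4,968 + 4,533 + 4,358 + 4,112 + 5,898 + 4,145 + 6,173 + 4,948 + 5,823 = 51,657
65+: 2,719
Youth dependency ratio = 21,532 / 51,657 × 100 = 41.7
Old-age dependency ratio = 2,719 / 51,657 × 100 = 5.3
Total dependency ratio = (21,532 + 2,719) / 51,657 × 100 = 24,251 / 51,657 × 100 = 46.9

Youth dependency ratio: 41.7
Old-age dependency ratio: 5.3
Total dependency ratio: 46.9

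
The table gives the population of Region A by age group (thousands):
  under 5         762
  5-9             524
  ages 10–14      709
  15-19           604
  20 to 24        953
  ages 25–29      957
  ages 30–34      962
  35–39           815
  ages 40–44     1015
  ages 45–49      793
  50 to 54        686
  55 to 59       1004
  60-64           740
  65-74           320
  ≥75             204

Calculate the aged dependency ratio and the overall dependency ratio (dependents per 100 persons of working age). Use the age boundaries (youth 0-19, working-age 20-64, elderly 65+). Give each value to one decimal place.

0–19: 762 + 524 + 709 + 604 = 2599
20–64: 953 + 957 + 962 + 815 + 1015 + 793 + 686 + 1004 + 740 = 7925
65+: 320 + 204 = 524
Old-age dependency ratio = 524 / 7925 × 100 = 6.6
Total dependency ratio = (2599 + 524) / 7925 × 100 = 3123 / 7925 × 100 = 39.4

Old-age dependency ratio: 6.6
Total dependency ratio: 39.4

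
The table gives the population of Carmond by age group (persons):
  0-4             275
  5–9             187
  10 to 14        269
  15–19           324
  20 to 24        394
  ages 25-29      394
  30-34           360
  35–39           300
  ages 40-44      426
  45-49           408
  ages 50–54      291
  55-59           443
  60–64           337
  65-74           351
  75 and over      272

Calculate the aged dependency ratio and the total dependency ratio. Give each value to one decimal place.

Old-age dependency ratio: 16.9
Total dependency ratio: 36.8

0–14: 275 + 187 + 269 = 731
15–64: 324 + 394 + 394 + 360 + 300 + 426 + 408 + 291 + 443 + 337 = 3677
65+: 351 + 272 = 623
Old-age dependency ratio = 623 / 3677 × 100 = 16.9
Total dependency ratio = (731 + 623) / 3677 × 100 = 1354 / 3677 × 100 = 36.8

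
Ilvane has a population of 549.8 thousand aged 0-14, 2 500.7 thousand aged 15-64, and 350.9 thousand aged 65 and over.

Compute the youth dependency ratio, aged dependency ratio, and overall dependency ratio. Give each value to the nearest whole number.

Youth dependency ratio: 22
Old-age dependency ratio: 14
Total dependency ratio: 36

Youth dependency ratio = 549.8 / 2 500.7 × 100 = 22
Old-age dependency ratio = 350.9 / 2 500.7 × 100 = 14
Total dependency ratio = (549.8 + 350.9) / 2 500.7 × 100 = 900.7 / 2 500.7 × 100 = 36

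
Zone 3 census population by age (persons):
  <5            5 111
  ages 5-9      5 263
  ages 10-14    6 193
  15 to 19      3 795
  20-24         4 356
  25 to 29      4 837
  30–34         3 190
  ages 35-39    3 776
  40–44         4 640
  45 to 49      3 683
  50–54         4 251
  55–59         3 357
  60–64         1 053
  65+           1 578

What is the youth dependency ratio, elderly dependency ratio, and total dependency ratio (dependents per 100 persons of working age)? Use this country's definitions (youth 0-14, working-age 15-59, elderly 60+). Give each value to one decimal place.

Youth dependency ratio: 46.2
Old-age dependency ratio: 7.3
Total dependency ratio: 53.5

0–14: 5 111 + 5 263 + 6 193 = 16 567
15–59: 3 795 + 4 356 + 4 837 + 3 190 + 3 776 + 4 640 + 3 683 + 4 251 + 3 357 = 35 885
60+: 1 053 + 1 578 = 2 631
Youth dependency ratio = 16 567 / 35 885 × 100 = 46.2
Old-age dependency ratio = 2 631 / 35 885 × 100 = 7.3
Total dependency ratio = (16 567 + 2 631) / 35 885 × 100 = 19 198 / 35 885 × 100 = 53.5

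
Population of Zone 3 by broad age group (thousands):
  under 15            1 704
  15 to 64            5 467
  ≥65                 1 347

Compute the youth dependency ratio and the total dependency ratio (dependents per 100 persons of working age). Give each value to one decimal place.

Youth dependency ratio: 31.2
Total dependency ratio: 55.8

Youth dependency ratio = 1 704 / 5 467 × 100 = 31.2
Total dependency ratio = (1 704 + 1 347) / 5 467 × 100 = 3 051 / 5 467 × 100 = 55.8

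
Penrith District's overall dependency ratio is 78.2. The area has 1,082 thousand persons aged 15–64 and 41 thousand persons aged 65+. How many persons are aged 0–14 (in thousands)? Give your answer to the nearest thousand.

Aged 0–14: 805

Total dependency ratio = (youth + elderly) / working-age × 100
78.2 = (Y + 41) / 1,082 × 100
⇒ 805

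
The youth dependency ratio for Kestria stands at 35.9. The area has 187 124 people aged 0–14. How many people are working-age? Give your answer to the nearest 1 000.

Youth dependency ratio = youth / working-age × 100
35.9 = 187 124 / W × 100
⇒ 521 000

Working-age: 521 000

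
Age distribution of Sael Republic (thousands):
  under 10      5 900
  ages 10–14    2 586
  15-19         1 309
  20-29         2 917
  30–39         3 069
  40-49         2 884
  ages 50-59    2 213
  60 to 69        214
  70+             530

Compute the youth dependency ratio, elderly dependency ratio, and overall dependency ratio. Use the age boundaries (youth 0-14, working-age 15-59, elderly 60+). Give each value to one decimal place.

Youth dependency ratio: 68.5
Old-age dependency ratio: 6.0
Total dependency ratio: 74.5

0–14: 5 900 + 2 586 = 8 486
15–59: 1 309 + 2 917 + 3 069 + 2 884 + 2 213 = 12 392
60+: 214 + 530 = 744
Youth dependency ratio = 8 486 / 12 392 × 100 = 68.5
Old-age dependency ratio = 744 / 12 392 × 100 = 6.0
Total dependency ratio = (8 486 + 744) / 12 392 × 100 = 9 230 / 12 392 × 100 = 74.5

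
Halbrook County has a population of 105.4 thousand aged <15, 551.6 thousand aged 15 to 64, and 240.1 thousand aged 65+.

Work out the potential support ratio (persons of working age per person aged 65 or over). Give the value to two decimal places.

Potential support ratio = 551.6 / 240.1 = 2.30

Potential support ratio: 2.30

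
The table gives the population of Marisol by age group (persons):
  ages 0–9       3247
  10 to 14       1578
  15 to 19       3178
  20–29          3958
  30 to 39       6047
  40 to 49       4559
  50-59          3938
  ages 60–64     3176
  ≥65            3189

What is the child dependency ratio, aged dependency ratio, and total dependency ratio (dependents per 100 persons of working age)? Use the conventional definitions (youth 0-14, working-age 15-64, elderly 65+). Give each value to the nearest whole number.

Youth dependency ratio: 19
Old-age dependency ratio: 13
Total dependency ratio: 32

0–14: 3247 + 1578 = 4825
15–64: 3178 + 3958 + 6047 + 4559 + 3938 + 3176 = 24856
65+: 3189
Youth dependency ratio = 4825 / 24856 × 100 = 19
Old-age dependency ratio = 3189 / 24856 × 100 = 13
Total dependency ratio = (4825 + 3189) / 24856 × 100 = 8014 / 24856 × 100 = 32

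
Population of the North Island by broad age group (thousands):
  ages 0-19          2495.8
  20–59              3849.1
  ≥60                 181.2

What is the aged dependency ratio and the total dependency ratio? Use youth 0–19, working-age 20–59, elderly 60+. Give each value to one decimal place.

Old-age dependency ratio = 181.2 / 3849.1 × 100 = 4.7
Total dependency ratio = (2495.8 + 181.2) / 3849.1 × 100 = 2677.0 / 3849.1 × 100 = 69.5

Old-age dependency ratio: 4.7
Total dependency ratio: 69.5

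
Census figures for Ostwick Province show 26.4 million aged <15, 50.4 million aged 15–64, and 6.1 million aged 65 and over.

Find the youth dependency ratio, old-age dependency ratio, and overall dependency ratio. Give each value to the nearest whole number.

Youth dependency ratio: 52
Old-age dependency ratio: 12
Total dependency ratio: 64

Youth dependency ratio = 26.4 / 50.4 × 100 = 52
Old-age dependency ratio = 6.1 / 50.4 × 100 = 12
Total dependency ratio = (26.4 + 6.1) / 50.4 × 100 = 32.5 / 50.4 × 100 = 64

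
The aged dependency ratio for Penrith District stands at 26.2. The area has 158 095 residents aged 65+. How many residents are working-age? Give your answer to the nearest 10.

Old-age dependency ratio = elderly / working-age × 100
26.2 = 158 095 / W × 100
⇒ 603 420

Working-age: 603 420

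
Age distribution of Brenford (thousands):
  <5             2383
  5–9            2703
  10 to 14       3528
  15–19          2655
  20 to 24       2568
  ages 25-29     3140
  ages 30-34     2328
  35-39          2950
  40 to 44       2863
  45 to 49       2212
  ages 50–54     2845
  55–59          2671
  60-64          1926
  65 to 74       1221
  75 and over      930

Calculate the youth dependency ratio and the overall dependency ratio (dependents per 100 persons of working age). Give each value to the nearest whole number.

0–14: 2383 + 2703 + 3528 = 8614
15–64: 2655 + 2568 + 3140 + 2328 + 2950 + 2863 + 2212 + 2845 + 2671 + 1926 = 26158
65+: 1221 + 930 = 2151
Youth dependency ratio = 8614 / 26158 × 100 = 33
Total dependency ratio = (8614 + 2151) / 26158 × 100 = 10765 / 26158 × 100 = 41

Youth dependency ratio: 33
Total dependency ratio: 41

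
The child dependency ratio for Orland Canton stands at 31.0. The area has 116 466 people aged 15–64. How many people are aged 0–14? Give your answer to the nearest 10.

Youth dependency ratio = youth / working-age × 100
31.0 = Y / 116 466 × 100
⇒ 36 100

Aged 0–14: 36 100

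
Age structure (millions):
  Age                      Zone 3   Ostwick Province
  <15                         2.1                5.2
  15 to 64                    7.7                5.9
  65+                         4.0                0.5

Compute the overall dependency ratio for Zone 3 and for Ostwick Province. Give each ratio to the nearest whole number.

Zone 3: 79
Ostwick Province: 97

Zone 3: (2.1 + 4.0) / 7.7 × 100 = 6.1 / 7.7 × 100 = 79
Ostwick Province: (5.2 + 0.5) / 5.9 × 100 = 5.7 / 5.9 × 100 = 97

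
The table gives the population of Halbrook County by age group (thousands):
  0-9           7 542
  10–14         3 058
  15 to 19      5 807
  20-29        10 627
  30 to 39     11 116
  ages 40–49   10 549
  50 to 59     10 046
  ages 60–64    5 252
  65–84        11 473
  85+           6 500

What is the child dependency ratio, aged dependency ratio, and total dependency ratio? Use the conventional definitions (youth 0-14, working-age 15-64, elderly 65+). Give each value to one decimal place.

0–14: 7 542 + 3 058 = 10 600
15–64: 5 807 + 10 627 + 11 116 + 10 549 + 10 046 + 5 252 = 53 397
65+: 11 473 + 6 500 = 17 973
Youth dependency ratio = 10 600 / 53 397 × 100 = 19.9
Old-age dependency ratio = 17 973 / 53 397 × 100 = 33.7
Total dependency ratio = (10 600 + 17 973) / 53 397 × 100 = 28 573 / 53 397 × 100 = 53.5

Youth dependency ratio: 19.9
Old-age dependency ratio: 33.7
Total dependency ratio: 53.5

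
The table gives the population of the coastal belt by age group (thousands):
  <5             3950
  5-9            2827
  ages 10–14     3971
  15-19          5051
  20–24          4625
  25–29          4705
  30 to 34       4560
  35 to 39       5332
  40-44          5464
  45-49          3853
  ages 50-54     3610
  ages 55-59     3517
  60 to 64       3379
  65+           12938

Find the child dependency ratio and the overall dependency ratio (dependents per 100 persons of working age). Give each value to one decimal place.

Youth dependency ratio: 24.4
Total dependency ratio: 53.7

0–14: 3950 + 2827 + 3971 = 10748
15–64: 5051 + 4625 + 4705 + 4560 + 5332 + 5464 + 3853 + 3610 + 3517 + 3379 = 44096
65+: 12938
Youth dependency ratio = 10748 / 44096 × 100 = 24.4
Total dependency ratio = (10748 + 12938) / 44096 × 100 = 23686 / 44096 × 100 = 53.7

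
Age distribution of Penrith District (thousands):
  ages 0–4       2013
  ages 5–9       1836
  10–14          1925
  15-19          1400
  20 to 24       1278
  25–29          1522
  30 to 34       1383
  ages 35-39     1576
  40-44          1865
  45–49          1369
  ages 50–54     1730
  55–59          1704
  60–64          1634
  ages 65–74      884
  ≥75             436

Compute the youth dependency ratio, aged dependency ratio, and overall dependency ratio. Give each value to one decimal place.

0–14: 2013 + 1836 + 1925 = 5774
15–64: 1400 + 1278 + 1522 + 1383 + 1576 + 1865 + 1369 + 1730 + 1704 + 1634 = 15461
65+: 884 + 436 = 1320
Youth dependency ratio = 5774 / 15461 × 100 = 37.3
Old-age dependency ratio = 1320 / 15461 × 100 = 8.5
Total dependency ratio = (5774 + 1320) / 15461 × 100 = 7094 / 15461 × 100 = 45.9

Youth dependency ratio: 37.3
Old-age dependency ratio: 8.5
Total dependency ratio: 45.9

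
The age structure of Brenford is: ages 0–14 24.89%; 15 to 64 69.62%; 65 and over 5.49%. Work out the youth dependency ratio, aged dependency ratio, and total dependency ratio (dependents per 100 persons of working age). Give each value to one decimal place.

Youth dependency ratio = 24.89 / 69.62 × 100 = 35.8
Old-age dependency ratio = 5.49 / 69.62 × 100 = 7.9
Total dependency ratio = (24.89 + 5.49) / 69.62 × 100 = 30.38 / 69.62 × 100 = 43.6

Youth dependency ratio: 35.8
Old-age dependency ratio: 7.9
Total dependency ratio: 43.6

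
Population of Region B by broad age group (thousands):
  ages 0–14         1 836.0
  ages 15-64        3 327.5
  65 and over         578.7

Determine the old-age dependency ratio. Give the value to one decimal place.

Old-age dependency ratio = 578.7 / 3 327.5 × 100 = 17.4

Old-age dependency ratio: 17.4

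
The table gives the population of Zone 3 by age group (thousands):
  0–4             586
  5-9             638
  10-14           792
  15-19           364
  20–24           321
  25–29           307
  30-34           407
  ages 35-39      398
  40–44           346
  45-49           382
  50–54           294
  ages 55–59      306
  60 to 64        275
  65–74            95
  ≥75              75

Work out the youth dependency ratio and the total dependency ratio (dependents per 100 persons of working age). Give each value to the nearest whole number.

0–14: 586 + 638 + 792 = 2016
15–64: 364 + 321 + 307 + 407 + 398 + 346 + 382 + 294 + 306 + 275 = 3400
65+: 95 + 75 = 170
Youth dependency ratio = 2016 / 3400 × 100 = 59
Total dependency ratio = (2016 + 170) / 3400 × 100 = 2186 / 3400 × 100 = 64

Youth dependency ratio: 59
Total dependency ratio: 64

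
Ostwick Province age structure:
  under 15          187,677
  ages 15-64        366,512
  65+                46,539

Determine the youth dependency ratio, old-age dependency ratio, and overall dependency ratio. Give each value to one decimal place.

Youth dependency ratio: 51.2
Old-age dependency ratio: 12.7
Total dependency ratio: 63.9

Youth dependency ratio = 187,677 / 366,512 × 100 = 51.2
Old-age dependency ratio = 46,539 / 366,512 × 100 = 12.7
Total dependency ratio = (187,677 + 46,539) / 366,512 × 100 = 234,216 / 366,512 × 100 = 63.9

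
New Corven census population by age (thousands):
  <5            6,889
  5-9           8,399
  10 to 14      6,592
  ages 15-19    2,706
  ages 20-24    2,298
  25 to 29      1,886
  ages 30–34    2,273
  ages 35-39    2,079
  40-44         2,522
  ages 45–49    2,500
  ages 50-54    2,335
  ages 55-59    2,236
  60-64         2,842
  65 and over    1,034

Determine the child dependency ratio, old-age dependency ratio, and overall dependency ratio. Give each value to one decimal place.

Youth dependency ratio: 92.4
Old-age dependency ratio: 4.4
Total dependency ratio: 96.8

0–14: 6,889 + 8,399 + 6,592 = 21,880
15–64: 2,706 + 2,298 + 1,886 + 2,273 + 2,079 + 2,522 + 2,500 + 2,335 + 2,236 + 2,842 = 23,677
65+: 1,034
Youth dependency ratio = 21,880 / 23,677 × 100 = 92.4
Old-age dependency ratio = 1,034 / 23,677 × 100 = 4.4
Total dependency ratio = (21,880 + 1,034) / 23,677 × 100 = 22,914 / 23,677 × 100 = 96.8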